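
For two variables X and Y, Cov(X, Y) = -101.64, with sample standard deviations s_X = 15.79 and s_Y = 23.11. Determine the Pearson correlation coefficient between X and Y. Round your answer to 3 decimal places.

-0.279

r = Cov(X,Y) / (s_X · s_Y) = -101.64 / (15.79 × 23.11)
  = -101.64 / 364.9069 ≈ -0.279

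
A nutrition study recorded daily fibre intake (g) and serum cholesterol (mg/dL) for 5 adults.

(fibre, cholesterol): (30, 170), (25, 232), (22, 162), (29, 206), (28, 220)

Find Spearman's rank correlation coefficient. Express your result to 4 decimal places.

0.0000

Rank fibre: 5, 2, 1, 4, 3
Rank cholesterol: 2, 5, 1, 3, 4
d = rank(fibre) − rank(cholesterol): 3, -3, 0, 1, -1; Σd² = 20
ρ = 1 − 6Σd² / [n(n²−1)] = 1 − 6×20 / (5×24) = 1 − 120/120 ≈ 0.0000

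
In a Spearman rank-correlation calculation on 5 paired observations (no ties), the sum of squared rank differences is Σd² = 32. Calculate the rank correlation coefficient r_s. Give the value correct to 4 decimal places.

ρ = 1 − 6Σd² / [n(n²−1)] = 1 − 6×32 / (5×24)
  = 1 − 192/120 = 1 − 1.60000 ≈ -0.6000

-0.6000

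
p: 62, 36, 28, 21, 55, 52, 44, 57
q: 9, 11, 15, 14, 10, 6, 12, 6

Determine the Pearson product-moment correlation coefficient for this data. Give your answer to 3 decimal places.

-0.821

n = 8, Σp = 355, Σq = 83, Σp² = 17279, Σq² = 939, Σpq = 3400
nΣpq − ΣpΣq = 27200 − 29465 = -2265
nΣp² − (Σp)² = 138232 − 126025 = 12207; nΣq² − (Σq)² = 7512 − 6889 = 623
r = -2265 / √(12207 × 623) = -2265 / 2757.7094 ≈ -0.821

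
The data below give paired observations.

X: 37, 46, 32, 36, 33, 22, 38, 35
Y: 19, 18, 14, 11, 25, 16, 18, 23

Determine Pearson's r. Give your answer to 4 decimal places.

n = 8, ΣX = 279, ΣY = 144, ΣX² = 10047, ΣY² = 2736, ΣXY = 5041
nΣXY − ΣXΣY = 40328 − 40176 = 152
nΣX² − (ΣX)² = 80376 − 77841 = 2535; nΣY² − (ΣY)² = 21888 − 20736 = 1152
r = 152 / √(2535 × 1152) = 152 / 1708.8944 ≈ 0.0889

0.0889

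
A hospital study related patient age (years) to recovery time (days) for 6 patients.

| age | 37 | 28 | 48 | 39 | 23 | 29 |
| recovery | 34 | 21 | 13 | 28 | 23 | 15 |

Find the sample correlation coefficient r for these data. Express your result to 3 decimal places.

-0.084

n = 6, Σx = 204, Σy = 134, Σx² = 7348, Σy² = 3304, Σxy = 4526
nΣxy − ΣxΣy = 27156 − 27336 = -180
nΣx² − (Σx)² = 44088 − 41616 = 2472; nΣy² − (Σy)² = 19824 − 17956 = 1868
r = -180 / √(2472 × 1868) = -180 / 2148.8825 ≈ -0.084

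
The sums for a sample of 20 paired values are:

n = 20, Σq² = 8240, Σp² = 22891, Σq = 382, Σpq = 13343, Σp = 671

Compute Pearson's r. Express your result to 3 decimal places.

r = (nΣpq − ΣpΣq) / √[(nΣp² − (Σp)²)(nΣq² − (Σq)²)]
Numerator: 20×13343 − 671×382 = 10538
Denominator: √[(457820 − 450241)(164800 − 145924)] = √[7579 × 18876] = 11960.8195
r = 10538 / 11960.8195 ≈ 0.881

0.881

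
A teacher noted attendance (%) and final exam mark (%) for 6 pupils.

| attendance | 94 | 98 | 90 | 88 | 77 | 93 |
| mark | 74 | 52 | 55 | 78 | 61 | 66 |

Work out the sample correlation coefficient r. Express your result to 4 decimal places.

-0.1043

n = 6, Σx = 540, Σy = 386, Σx² = 48862, Σy² = 25366, Σxy = 34701
nΣxy − ΣxΣy = 208206 − 208440 = -234
nΣx² − (Σx)² = 293172 − 291600 = 1572; nΣy² − (Σy)² = 152196 − 148996 = 3200
r = -234 / √(1572 × 3200) = -234 / 2242.8553 ≈ -0.1043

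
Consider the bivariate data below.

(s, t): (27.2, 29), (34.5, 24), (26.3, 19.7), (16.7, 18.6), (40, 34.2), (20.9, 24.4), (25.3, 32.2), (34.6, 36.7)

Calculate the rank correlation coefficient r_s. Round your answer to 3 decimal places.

0.667

Rank s: 5, 6, 4, 1, 8, 2, 3, 7
Rank t: 5, 3, 2, 1, 7, 4, 6, 8
d = rank(s) − rank(t): 0, 3, 2, 0, 1, -2, -3, -1; Σd² = 28
ρ = 1 − 6Σd² / [n(n²−1)] = 1 − 6×28 / (8×63) = 1 − 168/504 ≈ 0.667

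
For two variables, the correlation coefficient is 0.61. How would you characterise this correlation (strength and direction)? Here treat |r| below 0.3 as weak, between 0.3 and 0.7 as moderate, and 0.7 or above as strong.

r = 0.61 > 0 so the relationship is positive.
|r| = 0.61, which falls in the moderate range.

moderate positive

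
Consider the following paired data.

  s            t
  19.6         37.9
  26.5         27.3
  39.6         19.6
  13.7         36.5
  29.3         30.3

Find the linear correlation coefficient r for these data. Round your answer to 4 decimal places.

n = 5, Σs = 128.7, Σt = 151.6, Σs² = 3700.75, Σt² = 4816.2, Σst = 3630.29
nΣst − ΣsΣt = 18151.45 − 19510.92 = -1359.47
nΣs² − (Σs)² = 18503.75 − 16563.69 = 1940.06; nΣt² − (Σt)² = 24081 − 22982.56 = 1098.44
r = -1359.47 / √(1940.06 × 1098.44) = -1359.47 / 1459.8080 ≈ -0.9313

-0.9313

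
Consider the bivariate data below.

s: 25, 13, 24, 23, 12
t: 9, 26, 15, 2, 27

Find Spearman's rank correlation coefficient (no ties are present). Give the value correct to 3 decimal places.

Rank s: 5, 2, 4, 3, 1
Rank t: 2, 4, 3, 1, 5
d = rank(s) − rank(t): 3, -2, 1, 2, -4; Σd² = 34
ρ = 1 − 6Σd² / [n(n²−1)] = 1 − 6×34 / (5×24) = 1 − 204/120 ≈ -0.700

-0.700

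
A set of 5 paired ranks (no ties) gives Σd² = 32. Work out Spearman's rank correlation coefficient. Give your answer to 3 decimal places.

-0.600

ρ = 1 − 6Σd² / [n(n²−1)] = 1 − 6×32 / (5×24)
  = 1 − 192/120 = 1 − 1.6000 ≈ -0.600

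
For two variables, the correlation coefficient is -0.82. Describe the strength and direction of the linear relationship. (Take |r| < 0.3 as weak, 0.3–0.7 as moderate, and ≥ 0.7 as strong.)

r = -0.82 < 0 so the relationship is negative.
|r| = 0.82, which falls in the strong range.

strong negative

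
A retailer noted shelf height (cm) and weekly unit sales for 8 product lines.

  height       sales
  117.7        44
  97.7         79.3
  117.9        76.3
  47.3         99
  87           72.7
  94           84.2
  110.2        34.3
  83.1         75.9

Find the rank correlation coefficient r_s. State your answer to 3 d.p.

-0.452

Rank height: 7, 5, 8, 1, 3, 4, 6, 2
Rank sales: 2, 6, 5, 8, 3, 7, 1, 4
d = rank(height) − rank(sales): 5, -1, 3, -7, 0, -3, 5, -2; Σd² = 122
ρ = 1 − 6Σd² / [n(n²−1)] = 1 − 6×122 / (8×63) = 1 − 732/504 ≈ -0.452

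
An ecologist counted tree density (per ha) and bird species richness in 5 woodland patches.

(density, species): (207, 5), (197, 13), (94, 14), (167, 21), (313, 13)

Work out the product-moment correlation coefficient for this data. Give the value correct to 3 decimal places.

-0.235

n = 5, Σx = 978, Σy = 66, Σx² = 216352, Σy² = 1000, Σxy = 12488
nΣxy − ΣxΣy = 62440 − 64548 = -2108
nΣx² − (Σx)² = 1081760 − 956484 = 125276; nΣy² − (Σy)² = 5000 − 4356 = 644
r = -2108 / √(125276 × 644) = -2108 / 8982.0790 ≈ -0.235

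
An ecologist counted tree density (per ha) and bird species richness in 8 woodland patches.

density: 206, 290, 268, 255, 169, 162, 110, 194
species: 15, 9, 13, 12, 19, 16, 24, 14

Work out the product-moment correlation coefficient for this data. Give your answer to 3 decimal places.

n = 8, Σx = 1654, Σy = 122, Σx² = 367926, Σy² = 2008, Σxy = 23403
nΣxy − ΣxΣy = 187224 − 201788 = -14564
nΣx² − (Σx)² = 2943408 − 2735716 = 207692; nΣy² − (Σy)² = 16064 − 14884 = 1180
r = -14564 / √(207692 × 1180) = -14564 / 15654.9213 ≈ -0.930

-0.930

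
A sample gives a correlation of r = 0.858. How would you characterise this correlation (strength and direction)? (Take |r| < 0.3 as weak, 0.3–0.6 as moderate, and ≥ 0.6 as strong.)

strong positive

r = 0.858 > 0 so the relationship is positive.
|r| = 0.858, which falls in the strong range.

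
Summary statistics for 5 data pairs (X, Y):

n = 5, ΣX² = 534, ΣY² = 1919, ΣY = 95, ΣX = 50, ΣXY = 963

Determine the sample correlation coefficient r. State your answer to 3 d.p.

r = (nΣXY − ΣXΣY) / √[(nΣX² − (ΣX)²)(nΣY² − (ΣY)²)]
Numerator: 5×963 − 50×95 = 65
Denominator: √[(2670 − 2500)(9595 − 9025)] = √[170 × 570] = 311.2876
r = 65 / 311.2876 ≈ 0.209

0.209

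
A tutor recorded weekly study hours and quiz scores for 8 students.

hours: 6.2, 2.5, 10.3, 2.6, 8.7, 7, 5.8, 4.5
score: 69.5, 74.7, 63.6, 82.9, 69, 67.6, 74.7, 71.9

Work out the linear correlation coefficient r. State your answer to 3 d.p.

-0.857

n = 8, Σx = 47.6, Σy = 573.9, Σx² = 336.12, Σy² = 41408.17, Σxy = 3318.58
nΣxy − ΣxΣy = 26548.64 − 27317.64 = -769
nΣx² − (Σx)² = 2688.96 − 2265.76 = 423.2; nΣy² − (Σy)² = 331265.36 − 329361.21 = 1904.15
r = -769 / √(423.2 × 1904.15) = -769 / 897.6838 ≈ -0.857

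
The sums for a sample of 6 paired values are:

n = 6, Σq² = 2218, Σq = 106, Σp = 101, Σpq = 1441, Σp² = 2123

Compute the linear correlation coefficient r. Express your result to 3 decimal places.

r = (nΣpq − ΣpΣq) / √[(nΣp² − (Σp)²)(nΣq² − (Σq)²)]
Numerator: 6×1441 − 101×106 = -2060
Denominator: √[(12738 − 10201)(13308 − 11236)] = √[2537 × 2072] = 2292.7416
r = -2060 / 2292.7416 ≈ -0.898

-0.898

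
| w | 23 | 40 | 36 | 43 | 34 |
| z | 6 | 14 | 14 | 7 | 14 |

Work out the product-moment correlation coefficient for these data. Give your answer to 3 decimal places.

0.340

n = 5, Σw = 176, Σz = 55, Σw² = 6430, Σz² = 673, Σwz = 1979
nΣwz − ΣwΣz = 9895 − 9680 = 215
nΣw² − (Σw)² = 32150 − 30976 = 1174; nΣz² − (Σz)² = 3365 − 3025 = 340
r = 215 / √(1174 × 340) = 215 / 631.7911 ≈ 0.340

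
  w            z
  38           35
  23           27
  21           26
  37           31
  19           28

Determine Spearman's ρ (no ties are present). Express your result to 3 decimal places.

Rank w: 5, 3, 2, 4, 1
Rank z: 5, 2, 1, 4, 3
d = rank(w) − rank(z): 0, 1, 1, 0, -2; Σd² = 6
ρ = 1 − 6Σd² / [n(n²−1)] = 1 − 6×6 / (5×24) = 1 − 36/120 ≈ 0.700

0.700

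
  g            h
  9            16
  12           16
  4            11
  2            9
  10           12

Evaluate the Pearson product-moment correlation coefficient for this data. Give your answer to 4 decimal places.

0.8447

n = 5, Σg = 37, Σh = 64, Σg² = 345, Σh² = 858, Σgh = 518
nΣgh − ΣgΣh = 2590 − 2368 = 222
nΣg² − (Σg)² = 1725 − 1369 = 356; nΣh² − (Σh)² = 4290 − 4096 = 194
r = 222 / √(356 × 194) = 222 / 262.8003 ≈ 0.8447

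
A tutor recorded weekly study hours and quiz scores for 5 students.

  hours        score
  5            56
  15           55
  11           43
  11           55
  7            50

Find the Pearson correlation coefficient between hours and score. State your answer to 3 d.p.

n = 5, Σx = 49, Σy = 259, Σx² = 541, Σy² = 13535, Σxy = 2533
nΣxy − ΣxΣy = 12665 − 12691 = -26
nΣx² − (Σx)² = 2705 − 2401 = 304; nΣy² − (Σy)² = 67675 − 67081 = 594
r = -26 / √(304 × 594) = -26 / 424.9423 ≈ -0.061

-0.061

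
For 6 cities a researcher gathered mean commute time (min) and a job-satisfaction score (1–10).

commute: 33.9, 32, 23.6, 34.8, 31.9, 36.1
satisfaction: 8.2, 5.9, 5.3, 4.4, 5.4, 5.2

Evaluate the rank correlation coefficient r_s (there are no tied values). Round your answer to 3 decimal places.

Rank commute: 4, 3, 1, 5, 2, 6
Rank satisfaction: 6, 5, 3, 1, 4, 2
d = rank(commute) − rank(satisfaction): -2, -2, -2, 4, -2, 4; Σd² = 48
ρ = 1 − 6Σd² / [n(n²−1)] = 1 − 6×48 / (6×35) = 1 − 288/210 ≈ -0.371

-0.371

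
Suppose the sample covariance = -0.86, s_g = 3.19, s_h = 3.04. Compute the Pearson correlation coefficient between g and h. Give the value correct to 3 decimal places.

-0.089

r = Cov(g,h) / (s_g · s_h) = -0.86 / (3.19 × 3.04)
  = -0.86 / 9.6976 ≈ -0.089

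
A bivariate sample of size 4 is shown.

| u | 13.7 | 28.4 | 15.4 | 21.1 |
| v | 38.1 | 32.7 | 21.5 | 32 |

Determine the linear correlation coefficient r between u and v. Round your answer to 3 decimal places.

0.105

n = 4, Σu = 78.6, Σv = 124.3, Σu² = 1676.62, Σv² = 4007.15, Σuv = 2456.95
nΣuv − ΣuΣv = 9827.8 − 9769.98 = 57.82
nΣu² − (Σu)² = 6706.48 − 6177.96 = 528.52; nΣv² − (Σv)² = 16028.6 − 15450.49 = 578.11
r = 57.82 / √(528.52 × 578.11) = 57.82 / 552.7592 ≈ 0.105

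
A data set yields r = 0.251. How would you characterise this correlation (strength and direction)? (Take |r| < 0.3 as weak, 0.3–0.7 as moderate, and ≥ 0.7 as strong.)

weak positive

r = 0.251 > 0 so the relationship is positive.
|r| = 0.251, which falls in the weak range.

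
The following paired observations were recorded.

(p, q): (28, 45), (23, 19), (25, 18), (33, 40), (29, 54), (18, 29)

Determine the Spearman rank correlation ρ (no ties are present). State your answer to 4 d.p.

0.6000

Rank p: 4, 2, 3, 6, 5, 1
Rank q: 5, 2, 1, 4, 6, 3
d = rank(p) − rank(q): -1, 0, 2, 2, -1, -2; Σd² = 14
ρ = 1 − 6Σd² / [n(n²−1)] = 1 − 6×14 / (6×35) = 1 − 84/210 ≈ 0.6000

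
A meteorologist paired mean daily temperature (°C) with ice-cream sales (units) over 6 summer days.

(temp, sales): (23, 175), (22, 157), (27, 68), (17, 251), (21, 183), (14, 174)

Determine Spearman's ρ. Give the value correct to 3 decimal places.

-0.543

Rank temp: 5, 4, 6, 2, 3, 1
Rank sales: 4, 2, 1, 6, 5, 3
d = rank(temp) − rank(sales): 1, 2, 5, -4, -2, -2; Σd² = 54
ρ = 1 − 6Σd² / [n(n²−1)] = 1 − 6×54 / (6×35) = 1 − 324/210 ≈ -0.543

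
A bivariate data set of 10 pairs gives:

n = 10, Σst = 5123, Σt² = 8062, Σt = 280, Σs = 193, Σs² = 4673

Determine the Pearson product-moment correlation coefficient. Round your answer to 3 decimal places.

-0.612

r = (nΣst − ΣsΣt) / √[(nΣs² − (Σs)²)(nΣt² − (Σt)²)]
Numerator: 10×5123 − 193×280 = -2810
Denominator: √[(46730 − 37249)(80620 − 78400)] = √[9481 × 2220] = 4587.7903
r = -2810 / 4587.7903 ≈ -0.612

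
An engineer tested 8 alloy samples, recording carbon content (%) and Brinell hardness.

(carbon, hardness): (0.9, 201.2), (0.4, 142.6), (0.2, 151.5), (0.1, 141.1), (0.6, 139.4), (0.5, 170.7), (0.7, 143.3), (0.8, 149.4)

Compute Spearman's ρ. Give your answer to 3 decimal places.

0.405

Rank carbon: 8, 3, 2, 1, 5, 4, 6, 7
Rank hardness: 8, 3, 6, 2, 1, 7, 4, 5
d = rank(carbon) − rank(hardness): 0, 0, -4, -1, 4, -3, 2, 2; Σd² = 50
ρ = 1 − 6Σd² / [n(n²−1)] = 1 − 6×50 / (8×63) = 1 − 300/504 ≈ 0.405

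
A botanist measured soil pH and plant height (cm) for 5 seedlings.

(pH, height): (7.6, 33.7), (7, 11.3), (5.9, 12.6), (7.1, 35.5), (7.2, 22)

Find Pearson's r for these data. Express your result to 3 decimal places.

n = 5, Σx = 34.8, Σy = 115.1, Σx² = 243.82, Σy² = 3166.39, Σxy = 820.01
nΣxy − ΣxΣy = 4100.05 − 4005.48 = 94.57
nΣx² − (Σx)² = 1219.1 − 1211.04 = 8.06; nΣy² − (Σy)² = 15831.95 − 13248.01 = 2583.94
r = 94.57 / √(8.06 × 2583.94) = 94.57 / 144.3141 ≈ 0.655

0.655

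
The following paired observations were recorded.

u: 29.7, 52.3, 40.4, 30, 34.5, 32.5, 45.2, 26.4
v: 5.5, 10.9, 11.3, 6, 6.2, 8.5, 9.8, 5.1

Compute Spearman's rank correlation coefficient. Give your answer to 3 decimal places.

0.905

Rank u: 2, 8, 6, 3, 5, 4, 7, 1
Rank v: 2, 7, 8, 3, 4, 5, 6, 1
d = rank(u) − rank(v): 0, 1, -2, 0, 1, -1, 1, 0; Σd² = 8
ρ = 1 − 6Σd² / [n(n²−1)] = 1 − 6×8 / (8×63) = 1 − 48/504 ≈ 0.905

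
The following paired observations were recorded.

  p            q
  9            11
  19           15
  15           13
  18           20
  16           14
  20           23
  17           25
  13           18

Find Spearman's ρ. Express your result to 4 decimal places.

0.6429

Rank p: 1, 7, 3, 6, 4, 8, 5, 2
Rank q: 1, 4, 2, 6, 3, 7, 8, 5
d = rank(p) − rank(q): 0, 3, 1, 0, 1, 1, -3, -3; Σd² = 30
ρ = 1 − 6Σd² / [n(n²−1)] = 1 − 6×30 / (8×63) = 1 − 180/504 ≈ 0.6429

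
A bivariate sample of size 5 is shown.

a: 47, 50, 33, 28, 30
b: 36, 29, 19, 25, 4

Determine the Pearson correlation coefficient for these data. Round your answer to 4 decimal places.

0.6918

n = 5, Σa = 188, Σb = 113, Σa² = 7482, Σb² = 3139, Σab = 4589
nΣab − ΣaΣb = 22945 − 21244 = 1701
nΣa² − (Σa)² = 37410 − 35344 = 2066; nΣb² − (Σb)² = 15695 − 12769 = 2926
r = 1701 / √(2066 × 2926) = 1701 / 2458.6818 ≈ 0.6918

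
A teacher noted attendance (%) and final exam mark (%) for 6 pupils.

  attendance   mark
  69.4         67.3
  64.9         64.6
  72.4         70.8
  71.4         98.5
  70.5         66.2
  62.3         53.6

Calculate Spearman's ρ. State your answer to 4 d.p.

0.8857

Rank attendance: 3, 2, 6, 5, 4, 1
Rank mark: 4, 2, 5, 6, 3, 1
d = rank(attendance) − rank(mark): -1, 0, 1, -1, 1, 0; Σd² = 4
ρ = 1 − 6Σd² / [n(n²−1)] = 1 − 6×4 / (6×35) = 1 − 24/210 ≈ 0.8857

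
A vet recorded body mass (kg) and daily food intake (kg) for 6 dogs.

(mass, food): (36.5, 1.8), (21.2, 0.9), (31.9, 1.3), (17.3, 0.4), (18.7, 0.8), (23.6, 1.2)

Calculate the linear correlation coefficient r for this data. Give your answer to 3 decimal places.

n = 6, Σx = 149.2, Σy = 6.4, Σx² = 4005.24, Σy² = 7.98, Σxy = 176.45
nΣxy − ΣxΣy = 1058.7 − 954.88 = 103.82
nΣx² − (Σx)² = 24031.44 − 22260.64 = 1770.8; nΣy² − (Σy)² = 47.88 − 40.96 = 6.92
r = 103.82 / √(1770.8 × 6.92) = 103.82 / 110.6975 ≈ 0.938

0.938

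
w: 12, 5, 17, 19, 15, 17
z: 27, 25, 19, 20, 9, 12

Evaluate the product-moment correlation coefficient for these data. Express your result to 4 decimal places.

-0.5338

n = 6, Σw = 85, Σz = 112, Σw² = 1333, Σz² = 2340, Σwz = 1491
nΣwz − ΣwΣz = 8946 − 9520 = -574
nΣw² − (Σw)² = 7998 − 7225 = 773; nΣz² − (Σz)² = 14040 − 12544 = 1496
r = -574 / √(773 × 1496) = -574 / 1075.3641 ≈ -0.5338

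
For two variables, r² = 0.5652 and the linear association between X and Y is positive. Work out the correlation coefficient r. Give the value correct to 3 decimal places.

|r| = √0.5652 = 0.752
The association is positive, so r = 0.752.

0.752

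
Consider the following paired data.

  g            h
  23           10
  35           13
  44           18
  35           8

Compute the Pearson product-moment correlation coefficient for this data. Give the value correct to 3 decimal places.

0.700

n = 4, Σg = 137, Σh = 49, Σg² = 4915, Σh² = 657, Σgh = 1757
nΣgh − ΣgΣh = 7028 − 6713 = 315
nΣg² − (Σg)² = 19660 − 18769 = 891; nΣh² − (Σh)² = 2628 − 2401 = 227
r = 315 / √(891 × 227) = 315 / 449.7299 ≈ 0.700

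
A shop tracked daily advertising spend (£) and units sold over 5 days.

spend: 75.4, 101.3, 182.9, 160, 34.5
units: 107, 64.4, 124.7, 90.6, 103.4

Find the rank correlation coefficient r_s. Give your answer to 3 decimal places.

Rank spend: 2, 3, 5, 4, 1
Rank units: 4, 1, 5, 2, 3
d = rank(spend) − rank(units): -2, 2, 0, 2, -2; Σd² = 16
ρ = 1 − 6Σd² / [n(n²−1)] = 1 − 6×16 / (5×24) = 1 − 96/120 ≈ 0.200

0.200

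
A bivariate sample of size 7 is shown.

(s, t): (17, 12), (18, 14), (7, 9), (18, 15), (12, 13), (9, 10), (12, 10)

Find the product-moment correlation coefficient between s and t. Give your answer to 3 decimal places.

n = 7, Σs = 93, Σt = 83, Σs² = 1355, Σt² = 1015, Σst = 1155
nΣst − ΣsΣt = 8085 − 7719 = 366
nΣs² − (Σs)² = 9485 − 8649 = 836; nΣt² − (Σt)² = 7105 − 6889 = 216
r = 366 / √(836 × 216) = 366 / 424.9423 ≈ 0.861

0.861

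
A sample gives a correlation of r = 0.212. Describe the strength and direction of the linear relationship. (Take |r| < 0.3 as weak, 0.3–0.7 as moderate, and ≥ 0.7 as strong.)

weak positive

r = 0.212 > 0 so the relationship is positive.
|r| = 0.212, which falls in the weak range.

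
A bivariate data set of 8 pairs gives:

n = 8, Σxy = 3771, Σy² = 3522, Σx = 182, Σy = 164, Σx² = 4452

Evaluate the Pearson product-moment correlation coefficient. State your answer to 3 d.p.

r = (nΣxy − ΣxΣy) / √[(nΣx² − (Σx)²)(nΣy² − (Σy)²)]
Numerator: 8×3771 − 182×164 = 320
Denominator: √[(35616 − 33124)(28176 − 26896)] = √[2492 × 1280] = 1785.9899
r = 320 / 1785.9899 ≈ 0.179

0.179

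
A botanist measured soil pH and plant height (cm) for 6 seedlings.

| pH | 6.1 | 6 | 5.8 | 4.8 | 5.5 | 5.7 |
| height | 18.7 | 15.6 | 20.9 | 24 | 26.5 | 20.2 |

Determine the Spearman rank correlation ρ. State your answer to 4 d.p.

-0.8286

Rank pH: 6, 5, 4, 1, 2, 3
Rank height: 2, 1, 4, 5, 6, 3
d = rank(pH) − rank(height): 4, 4, 0, -4, -4, 0; Σd² = 64
ρ = 1 − 6Σd² / [n(n²−1)] = 1 − 6×64 / (6×35) = 1 − 384/210 ≈ -0.8286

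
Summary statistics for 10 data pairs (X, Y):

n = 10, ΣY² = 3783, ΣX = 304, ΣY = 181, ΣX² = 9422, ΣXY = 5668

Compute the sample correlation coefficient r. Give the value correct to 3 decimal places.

r = (nΣXY − ΣXΣY) / √[(nΣX² − (ΣX)²)(nΣY² − (ΣY)²)]
Numerator: 10×5668 − 304×181 = 1656
Denominator: √[(94220 − 92416)(37830 − 32761)] = √[1804 × 5069] = 3023.9835
r = 1656 / 3023.9835 ≈ 0.548

0.548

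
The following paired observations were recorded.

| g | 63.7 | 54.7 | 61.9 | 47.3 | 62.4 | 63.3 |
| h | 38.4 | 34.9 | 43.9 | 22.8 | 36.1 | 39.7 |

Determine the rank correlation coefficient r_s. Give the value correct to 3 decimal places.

0.600

Rank g: 6, 2, 3, 1, 4, 5
Rank h: 4, 2, 6, 1, 3, 5
d = rank(g) − rank(h): 2, 0, -3, 0, 1, 0; Σd² = 14
ρ = 1 − 6Σd² / [n(n²−1)] = 1 − 6×14 / (6×35) = 1 − 84/210 ≈ 0.600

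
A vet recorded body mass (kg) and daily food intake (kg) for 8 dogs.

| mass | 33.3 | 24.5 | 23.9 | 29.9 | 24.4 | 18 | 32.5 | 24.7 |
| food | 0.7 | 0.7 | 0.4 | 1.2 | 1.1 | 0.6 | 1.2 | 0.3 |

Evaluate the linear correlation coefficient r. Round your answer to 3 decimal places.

n = 8, Σx = 211.2, Σy = 6.2, Σx² = 5760.06, Σy² = 5.68, Σxy = 169.95
nΣxy − ΣxΣy = 1359.6 − 1309.44 = 50.16
nΣx² − (Σx)² = 46080.48 − 44605.44 = 1475.04; nΣy² − (Σy)² = 45.44 − 38.44 = 7
r = 50.16 / √(1475.04 × 7) = 50.16 / 101.6134 ≈ 0.494

0.494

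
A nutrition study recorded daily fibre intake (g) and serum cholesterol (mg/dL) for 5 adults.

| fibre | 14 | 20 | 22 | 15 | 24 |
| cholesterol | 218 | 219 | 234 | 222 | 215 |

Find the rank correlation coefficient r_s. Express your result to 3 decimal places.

Rank fibre: 1, 3, 4, 2, 5
Rank cholesterol: 2, 3, 5, 4, 1
d = rank(fibre) − rank(cholesterol): -1, 0, -1, -2, 4; Σd² = 22
ρ = 1 − 6Σd² / [n(n²−1)] = 1 − 6×22 / (5×24) = 1 − 132/120 ≈ -0.100

-0.100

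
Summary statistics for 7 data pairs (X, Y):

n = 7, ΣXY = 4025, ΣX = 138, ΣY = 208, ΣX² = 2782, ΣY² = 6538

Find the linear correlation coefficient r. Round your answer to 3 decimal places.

-0.510

r = (nΣXY − ΣXΣY) / √[(nΣX² − (ΣX)²)(nΣY² − (ΣY)²)]
Numerator: 7×4025 − 138×208 = -529
Denominator: √[(19474 − 19044)(45766 − 43264)] = √[430 × 2502] = 1037.2367
r = -529 / 1037.2367 ≈ -0.510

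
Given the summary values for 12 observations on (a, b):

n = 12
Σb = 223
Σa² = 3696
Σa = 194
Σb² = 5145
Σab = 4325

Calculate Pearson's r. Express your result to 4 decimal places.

0.9618

r = (nΣab − ΣaΣb) / √[(nΣa² − (Σa)²)(nΣb² − (Σb)²)]
Numerator: 12×4325 − 194×223 = 8638
Denominator: √[(44352 − 37636)(61740 − 49729)] = √[6716 × 12011] = 8981.4184
r = 8638 / 8981.4184 ≈ 0.9618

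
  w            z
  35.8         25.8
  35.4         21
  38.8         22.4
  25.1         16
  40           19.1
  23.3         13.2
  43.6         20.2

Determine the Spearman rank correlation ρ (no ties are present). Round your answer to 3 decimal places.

Rank w: 4, 3, 5, 2, 6, 1, 7
Rank z: 7, 5, 6, 2, 3, 1, 4
d = rank(w) − rank(z): -3, -2, -1, 0, 3, 0, 3; Σd² = 32
ρ = 1 − 6Σd² / [n(n²−1)] = 1 − 6×32 / (7×48) = 1 − 192/336 ≈ 0.429

0.429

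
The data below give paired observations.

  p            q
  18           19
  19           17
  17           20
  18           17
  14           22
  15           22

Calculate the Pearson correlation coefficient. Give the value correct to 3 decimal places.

-0.935

n = 6, Σp = 101, Σq = 117, Σp² = 1719, Σq² = 2307, Σpq = 1949
nΣpq − ΣpΣq = 11694 − 11817 = -123
nΣp² − (Σp)² = 10314 − 10201 = 113; nΣq² − (Σq)² = 13842 − 13689 = 153
r = -123 / √(113 × 153) = -123 / 131.4876 ≈ -0.935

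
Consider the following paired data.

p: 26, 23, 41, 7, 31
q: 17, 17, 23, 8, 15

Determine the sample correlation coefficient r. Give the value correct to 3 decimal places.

0.929

n = 5, Σp = 128, Σq = 80, Σp² = 3896, Σq² = 1396, Σpq = 2297
nΣpq − ΣpΣq = 11485 − 10240 = 1245
nΣp² − (Σp)² = 19480 − 16384 = 3096; nΣq² − (Σq)² = 6980 − 6400 = 580
r = 1245 / √(3096 × 580) = 1245 / 1340.0299 ≈ 0.929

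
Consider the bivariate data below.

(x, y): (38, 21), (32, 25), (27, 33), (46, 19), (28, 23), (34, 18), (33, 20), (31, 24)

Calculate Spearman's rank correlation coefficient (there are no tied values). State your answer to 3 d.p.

Rank x: 7, 4, 1, 8, 2, 6, 5, 3
Rank y: 4, 7, 8, 2, 5, 1, 3, 6
d = rank(x) − rank(y): 3, -3, -7, 6, -3, 5, 2, -3; Σd² = 150
ρ = 1 − 6Σd² / [n(n²−1)] = 1 − 6×150 / (8×63) = 1 − 900/504 ≈ -0.786

-0.786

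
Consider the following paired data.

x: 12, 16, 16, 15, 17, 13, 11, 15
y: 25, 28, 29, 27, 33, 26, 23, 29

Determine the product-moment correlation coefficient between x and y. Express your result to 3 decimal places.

0.919

n = 8, Σx = 115, Σy = 220, Σx² = 1685, Σy² = 6114, Σxy = 3204
nΣxy − ΣxΣy = 25632 − 25300 = 332
nΣx² − (Σx)² = 13480 − 13225 = 255; nΣy² − (Σy)² = 48912 − 48400 = 512
r = 332 / √(255 × 512) = 332 / 361.3309 ≈ 0.919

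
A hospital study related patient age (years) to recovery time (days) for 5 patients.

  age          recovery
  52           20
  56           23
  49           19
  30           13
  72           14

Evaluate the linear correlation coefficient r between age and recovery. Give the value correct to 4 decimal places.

0.1845

n = 5, Σx = 259, Σy = 89, Σx² = 14325, Σy² = 1655, Σxy = 4657
nΣxy − ΣxΣy = 23285 − 23051 = 234
nΣx² − (Σx)² = 71625 − 67081 = 4544; nΣy² − (Σy)² = 8275 − 7921 = 354
r = 234 / √(4544 × 354) = 234 / 1268.2965 ≈ 0.1845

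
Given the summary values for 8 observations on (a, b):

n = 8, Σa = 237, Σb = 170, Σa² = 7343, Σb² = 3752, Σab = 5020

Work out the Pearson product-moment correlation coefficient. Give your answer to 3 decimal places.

-0.077

r = (nΣab − ΣaΣb) / √[(nΣa² − (Σa)²)(nΣb² − (Σb)²)]
Numerator: 8×5020 − 237×170 = -130
Denominator: √[(58744 − 56169)(30016 − 28900)] = √[2575 × 1116] = 1695.1991
r = -130 / 1695.1991 ≈ -0.077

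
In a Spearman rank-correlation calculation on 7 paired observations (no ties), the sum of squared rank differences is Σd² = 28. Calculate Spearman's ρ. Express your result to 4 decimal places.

0.5000

ρ = 1 − 6Σd² / [n(n²−1)] = 1 − 6×28 / (7×48)
  = 1 − 168/336 = 1 − 0.50000 ≈ 0.5000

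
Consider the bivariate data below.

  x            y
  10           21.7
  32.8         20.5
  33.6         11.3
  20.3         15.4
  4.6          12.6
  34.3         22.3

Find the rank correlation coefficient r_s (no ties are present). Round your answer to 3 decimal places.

0.257

Rank x: 2, 4, 5, 3, 1, 6
Rank y: 5, 4, 1, 3, 2, 6
d = rank(x) − rank(y): -3, 0, 4, 0, -1, 0; Σd² = 26
ρ = 1 − 6Σd² / [n(n²−1)] = 1 − 6×26 / (6×35) = 1 − 156/210 ≈ 0.257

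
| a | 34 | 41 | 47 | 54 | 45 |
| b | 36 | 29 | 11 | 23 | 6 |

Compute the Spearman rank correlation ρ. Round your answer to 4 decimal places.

Rank a: 1, 2, 4, 5, 3
Rank b: 5, 4, 2, 3, 1
d = rank(a) − rank(b): -4, -2, 2, 2, 2; Σd² = 32
ρ = 1 − 6Σd² / [n(n²−1)] = 1 − 6×32 / (5×24) = 1 − 192/120 ≈ -0.6000

-0.6000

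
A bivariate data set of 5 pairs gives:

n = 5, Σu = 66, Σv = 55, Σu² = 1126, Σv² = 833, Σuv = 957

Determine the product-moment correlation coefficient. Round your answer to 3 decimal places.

0.958

r = (nΣuv − ΣuΣv) / √[(nΣu² − (Σu)²)(nΣv² − (Σv)²)]
Numerator: 5×957 − 66×55 = 1155
Denominator: √[(5630 − 4356)(4165 − 3025)] = √[1274 × 1140] = 1205.1390
r = 1155 / 1205.1390 ≈ 0.958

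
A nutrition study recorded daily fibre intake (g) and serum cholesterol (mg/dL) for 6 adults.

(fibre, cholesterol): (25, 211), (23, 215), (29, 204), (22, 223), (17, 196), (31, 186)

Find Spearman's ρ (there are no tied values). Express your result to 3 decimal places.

-0.429

Rank fibre: 4, 3, 5, 2, 1, 6
Rank cholesterol: 4, 5, 3, 6, 2, 1
d = rank(fibre) − rank(cholesterol): 0, -2, 2, -4, -1, 5; Σd² = 50
ρ = 1 − 6Σd² / [n(n²−1)] = 1 − 6×50 / (6×35) = 1 − 300/210 ≈ -0.429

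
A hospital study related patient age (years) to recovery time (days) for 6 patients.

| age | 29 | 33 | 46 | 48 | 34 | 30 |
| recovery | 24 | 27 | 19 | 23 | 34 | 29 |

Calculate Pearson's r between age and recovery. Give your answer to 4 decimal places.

-0.6005

n = 6, Σx = 220, Σy = 156, Σx² = 8406, Σy² = 4192, Σxy = 5591
nΣxy − ΣxΣy = 33546 − 34320 = -774
nΣx² − (Σx)² = 50436 − 48400 = 2036; nΣy² − (Σy)² = 25152 − 24336 = 816
r = -774 / √(2036 × 816) = -774 / 1288.9438 ≈ -0.6005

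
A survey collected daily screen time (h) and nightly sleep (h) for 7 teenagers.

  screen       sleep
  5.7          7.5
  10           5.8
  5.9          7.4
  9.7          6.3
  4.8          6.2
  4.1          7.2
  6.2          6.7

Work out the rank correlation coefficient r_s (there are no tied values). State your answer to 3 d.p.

-0.464

Rank screen: 3, 7, 4, 6, 2, 1, 5
Rank sleep: 7, 1, 6, 3, 2, 5, 4
d = rank(screen) − rank(sleep): -4, 6, -2, 3, 0, -4, 1; Σd² = 82
ρ = 1 − 6Σd² / [n(n²−1)] = 1 − 6×82 / (7×48) = 1 − 492/336 ≈ -0.464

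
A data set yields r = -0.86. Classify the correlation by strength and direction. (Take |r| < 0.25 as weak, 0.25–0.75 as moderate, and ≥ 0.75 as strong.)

strong negative

r = -0.86 < 0 so the relationship is negative.
|r| = 0.86, which falls in the strong range.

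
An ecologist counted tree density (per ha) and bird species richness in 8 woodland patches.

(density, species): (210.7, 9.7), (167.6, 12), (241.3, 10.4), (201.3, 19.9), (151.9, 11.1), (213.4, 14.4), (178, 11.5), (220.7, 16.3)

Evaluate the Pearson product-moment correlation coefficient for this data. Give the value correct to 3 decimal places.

n = 8, Σx = 1584.9, Σy = 105.3, Σx² = 320237.29, Σy² = 1470.77, Σxy = 20973.84
nΣxy − ΣxΣy = 167790.72 − 166889.97 = 900.75
nΣx² − (Σx)² = 2561898.32 − 2511908.01 = 49990.31; nΣy² − (Σy)² = 11766.16 − 11088.09 = 678.07
r = 900.75 / √(49990.31 × 678.07) = 900.75 / 5822.1070 ≈ 0.155

0.155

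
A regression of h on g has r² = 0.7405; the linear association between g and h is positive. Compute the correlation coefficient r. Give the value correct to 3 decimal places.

|r| = √0.7405 = 0.861
The association is positive, so r = 0.861.

0.861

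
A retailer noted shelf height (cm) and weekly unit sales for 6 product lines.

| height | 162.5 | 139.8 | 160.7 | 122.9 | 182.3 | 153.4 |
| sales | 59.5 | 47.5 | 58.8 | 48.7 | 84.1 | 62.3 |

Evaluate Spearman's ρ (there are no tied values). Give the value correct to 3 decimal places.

0.771

Rank height: 5, 2, 4, 1, 6, 3
Rank sales: 4, 1, 3, 2, 6, 5
d = rank(height) − rank(sales): 1, 1, 1, -1, 0, -2; Σd² = 8
ρ = 1 − 6Σd² / [n(n²−1)] = 1 − 6×8 / (6×35) = 1 − 48/210 ≈ 0.771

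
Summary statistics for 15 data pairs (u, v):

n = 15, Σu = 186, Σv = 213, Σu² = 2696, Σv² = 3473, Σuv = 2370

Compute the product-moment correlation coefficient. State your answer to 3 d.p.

-0.649

r = (nΣuv − ΣuΣv) / √[(nΣu² − (Σu)²)(nΣv² − (Σv)²)]
Numerator: 15×2370 − 186×213 = -4068
Denominator: √[(40440 − 34596)(52095 − 45369)] = √[5844 × 6726] = 6269.5091
r = -4068 / 6269.5091 ≈ -0.649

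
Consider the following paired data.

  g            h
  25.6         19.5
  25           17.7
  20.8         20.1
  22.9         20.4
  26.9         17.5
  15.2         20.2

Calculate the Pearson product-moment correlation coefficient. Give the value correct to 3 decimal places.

-0.672

n = 6, Σg = 136.4, Σh = 115.4, Σg² = 3192.06, Σh² = 2228, Σgh = 2604.73
nΣgh − ΣgΣh = 15628.38 − 15740.56 = -112.18
nΣg² − (Σg)² = 19152.36 − 18604.96 = 547.4; nΣh² − (Σh)² = 13368 − 13317.16 = 50.84
r = -112.18 / √(547.4 × 50.84) = -112.18 / 166.8227 ≈ -0.672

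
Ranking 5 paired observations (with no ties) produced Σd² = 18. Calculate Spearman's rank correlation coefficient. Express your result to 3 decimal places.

0.100

ρ = 1 − 6Σd² / [n(n²−1)] = 1 − 6×18 / (5×24)
  = 1 − 108/120 = 1 − 0.9000 ≈ 0.100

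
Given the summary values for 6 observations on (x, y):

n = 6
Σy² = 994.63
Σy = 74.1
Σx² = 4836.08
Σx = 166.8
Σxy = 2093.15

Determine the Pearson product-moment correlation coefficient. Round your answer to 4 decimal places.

0.2637

r = (nΣxy − ΣxΣy) / √[(nΣx² − (Σx)²)(nΣy² − (Σy)²)]
Numerator: 6×2093.15 − 166.8×74.1 = 199.02
Denominator: √[(29016.48 − 27822.24)(5967.78 − 5490.81)] = √[1194.24 × 476.97] = 754.7295
r = 199.02 / 754.7295 ≈ 0.2637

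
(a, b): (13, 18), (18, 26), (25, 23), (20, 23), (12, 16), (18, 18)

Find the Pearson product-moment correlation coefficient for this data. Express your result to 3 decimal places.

n = 6, Σa = 106, Σb = 124, Σa² = 1986, Σb² = 2638, Σab = 2253
nΣab − ΣaΣb = 13518 − 13144 = 374
nΣa² − (Σa)² = 11916 − 11236 = 680; nΣb² − (Σb)² = 15828 − 15376 = 452
r = 374 / √(680 × 452) = 374 / 554.4006 ≈ 0.675

0.675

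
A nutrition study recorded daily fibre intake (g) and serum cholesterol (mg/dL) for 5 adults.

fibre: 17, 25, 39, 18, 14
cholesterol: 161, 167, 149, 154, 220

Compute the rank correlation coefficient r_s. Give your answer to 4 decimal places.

-0.7000

Rank fibre: 2, 4, 5, 3, 1
Rank cholesterol: 3, 4, 1, 2, 5
d = rank(fibre) − rank(cholesterol): -1, 0, 4, 1, -4; Σd² = 34
ρ = 1 − 6Σd² / [n(n²−1)] = 1 − 6×34 / (5×24) = 1 − 204/120 ≈ -0.7000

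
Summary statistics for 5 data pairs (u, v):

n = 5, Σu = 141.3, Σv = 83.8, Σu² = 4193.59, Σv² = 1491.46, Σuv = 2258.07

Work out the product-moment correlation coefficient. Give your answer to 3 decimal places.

-0.834

r = (nΣuv − ΣuΣv) / √[(nΣu² − (Σu)²)(nΣv² − (Σv)²)]
Numerator: 5×2258.07 − 141.3×83.8 = -550.59
Denominator: √[(20967.95 − 19965.69)(7457.3 − 7022.44)] = √[1002.26 × 434.86] = 660.1839
r = -550.59 / 660.1839 ≈ -0.834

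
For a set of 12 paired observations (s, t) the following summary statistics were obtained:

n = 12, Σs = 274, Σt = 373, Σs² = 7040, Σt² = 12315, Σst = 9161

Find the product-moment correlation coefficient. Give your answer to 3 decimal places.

0.857

r = (nΣst − ΣsΣt) / √[(nΣs² − (Σs)²)(nΣt² − (Σt)²)]
Numerator: 12×9161 − 274×373 = 7730
Denominator: √[(84480 − 75076)(147780 − 139129)] = √[9404 × 8651] = 9019.6454
r = 7730 / 9019.6454 ≈ 0.857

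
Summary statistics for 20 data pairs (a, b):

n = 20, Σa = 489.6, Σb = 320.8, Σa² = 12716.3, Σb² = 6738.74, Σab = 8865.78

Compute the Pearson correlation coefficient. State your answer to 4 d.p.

r = (nΣab − ΣaΣb) / √[(nΣa² − (Σa)²)(nΣb² − (Σb)²)]
Numerator: 20×8865.78 − 489.6×320.8 = 20251.92
Denominator: √[(254326 − 239708.16)(134774.8 − 102912.64)] = √[14617.84 × 31862.16] = 21581.3799
r = 20251.92 / 21581.3799 ≈ 0.9384

0.9384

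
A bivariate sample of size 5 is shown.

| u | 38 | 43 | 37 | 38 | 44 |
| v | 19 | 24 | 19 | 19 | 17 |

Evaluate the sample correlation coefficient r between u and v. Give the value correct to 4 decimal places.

0.2071

n = 5, Σu = 200, Σv = 98, Σu² = 8042, Σv² = 1948, Σuv = 3927
nΣuv − ΣuΣv = 19635 − 19600 = 35
nΣu² − (Σu)² = 40210 − 40000 = 210; nΣv² − (Σv)² = 9740 − 9604 = 136
r = 35 / √(210 × 136) = 35 / 168.9970 ≈ 0.2071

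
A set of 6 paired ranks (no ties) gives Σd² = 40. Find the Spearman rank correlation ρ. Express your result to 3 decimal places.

ρ = 1 − 6Σd² / [n(n²−1)] = 1 − 6×40 / (6×35)
  = 1 − 240/210 = 1 − 1.1429 ≈ -0.143

-0.143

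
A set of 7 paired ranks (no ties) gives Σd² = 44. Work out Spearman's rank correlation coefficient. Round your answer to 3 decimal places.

0.214

ρ = 1 − 6Σd² / [n(n²−1)] = 1 − 6×44 / (7×48)
  = 1 − 264/336 = 1 − 0.7857 ≈ 0.214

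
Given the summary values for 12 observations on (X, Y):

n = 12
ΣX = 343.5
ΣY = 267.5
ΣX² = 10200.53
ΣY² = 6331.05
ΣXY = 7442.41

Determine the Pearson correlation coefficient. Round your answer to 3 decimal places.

-0.584

r = (nΣXY − ΣXΣY) / √[(nΣX² − (ΣX)²)(nΣY² − (ΣY)²)]
Numerator: 12×7442.41 − 343.5×267.5 = -2577.33
Denominator: √[(122406.36 − 117992.25)(75972.6 − 71556.25)] = √[4414.11 × 4416.35] = 4415.2299
r = -2577.33 / 4415.2299 ≈ -0.584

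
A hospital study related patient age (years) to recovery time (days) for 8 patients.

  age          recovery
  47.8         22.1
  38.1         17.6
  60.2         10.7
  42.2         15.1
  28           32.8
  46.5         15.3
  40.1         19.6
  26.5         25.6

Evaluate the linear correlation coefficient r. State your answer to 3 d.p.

-0.821

n = 8, Σx = 329.4, Σy = 158.8, Σx² = 14397.84, Σy² = 3490.12, Σxy = 6102.51
nΣxy − ΣxΣy = 48820.08 − 52308.72 = -3488.64
nΣx² − (Σx)² = 115182.72 − 108504.36 = 6678.36; nΣy² − (Σy)² = 27920.96 − 25217.44 = 2703.52
r = -3488.64 / √(6678.36 × 2703.52) = -3488.64 / 4249.1269 ≈ -0.821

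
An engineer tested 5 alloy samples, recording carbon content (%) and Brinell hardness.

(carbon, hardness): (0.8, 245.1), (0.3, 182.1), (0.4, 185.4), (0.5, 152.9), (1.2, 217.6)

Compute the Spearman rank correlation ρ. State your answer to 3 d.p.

Rank carbon: 4, 1, 2, 3, 5
Rank hardness: 5, 2, 3, 1, 4
d = rank(carbon) − rank(hardness): -1, -1, -1, 2, 1; Σd² = 8
ρ = 1 − 6Σd² / [n(n²−1)] = 1 − 6×8 / (5×24) = 1 − 48/120 ≈ 0.600

0.600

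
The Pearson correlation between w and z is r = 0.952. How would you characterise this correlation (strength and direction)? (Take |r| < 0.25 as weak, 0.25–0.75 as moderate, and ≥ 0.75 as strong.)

strong positive

r = 0.952 > 0 so the relationship is positive.
|r| = 0.952, which falls in the strong range.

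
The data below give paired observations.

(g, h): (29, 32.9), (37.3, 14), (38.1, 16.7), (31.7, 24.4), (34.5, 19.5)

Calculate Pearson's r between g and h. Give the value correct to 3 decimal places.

n = 5, Σg = 170.6, Σh = 107.5, Σg² = 5879.04, Σh² = 2532.91, Σgh = 3558.8
nΣgh − ΣgΣh = 17794 − 18339.5 = -545.5
nΣg² − (Σg)² = 29395.2 − 29104.36 = 290.84; nΣh² − (Σh)² = 12664.55 − 11556.25 = 1108.3
r = -545.5 / √(290.84 × 1108.3) = -545.5 / 567.7482 ≈ -0.961

-0.961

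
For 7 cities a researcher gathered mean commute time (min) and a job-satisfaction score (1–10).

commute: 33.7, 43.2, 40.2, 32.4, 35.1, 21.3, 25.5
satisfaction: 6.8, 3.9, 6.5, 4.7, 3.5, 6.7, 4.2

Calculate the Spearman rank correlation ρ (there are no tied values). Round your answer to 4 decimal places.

-0.3929

Rank commute: 4, 7, 6, 3, 5, 1, 2
Rank satisfaction: 7, 2, 5, 4, 1, 6, 3
d = rank(commute) − rank(satisfaction): -3, 5, 1, -1, 4, -5, -1; Σd² = 78
ρ = 1 − 6Σd² / [n(n²−1)] = 1 − 6×78 / (7×48) = 1 − 468/336 ≈ -0.3929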